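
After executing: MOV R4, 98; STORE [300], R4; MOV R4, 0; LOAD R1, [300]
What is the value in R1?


Register and memory trace:
  MOV R4, 98  → R4 = 98
  STORE [300], R4  → mem[300] = 98
  MOV R4, 0  → R4 = 0
  LOAD R1, [300]  → R1 = mem[300] = 98
Final: R1 = 98

98


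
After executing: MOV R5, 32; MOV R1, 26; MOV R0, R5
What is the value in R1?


Register state trace:
  MOV R5, 32  → R5 = 32
  MOV R1, 26  → R1 = 26
  MOV R0, R5  → R0 = 32
Final: R1 = 26

26


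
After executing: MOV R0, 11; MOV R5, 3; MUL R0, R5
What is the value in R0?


Register state trace:
  MOV R0, 11  → R0 = 11
  MOV R5, 3  → R5 = 3
  MUL R0, R5  → R0 = 11 * 3 = 33
Final: R0 = 33

33


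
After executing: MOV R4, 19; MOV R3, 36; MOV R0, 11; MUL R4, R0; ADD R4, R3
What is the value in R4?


Register state trace:
  MOV R4, 19  → R4 = 19
  MOV R3, 36  → R3 = 36
  MOV R0, 11  → R0 = 11
  MUL R4, R0  → R4 = 19 * 11 = 209
  ADD R4, R3  → R4 = 209 + 36 = 245
Final: R4 = 245

245


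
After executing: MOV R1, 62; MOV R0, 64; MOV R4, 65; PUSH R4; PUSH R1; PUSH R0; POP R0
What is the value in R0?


Stack trace (top is rightmost):
  MOV R1, 62  → R1 = 62
  MOV R0, 64  → R0 = 64
  MOV R4, 65  → R4 = 65
  PUSH R4  → stack: [65]
  PUSH R1  → stack: [65, 62]
  PUSH R0  → stack: [65, 62, 64]
  POP R0  → R0 = 64, stack: [65, 62]
Final: R0 = 64

64


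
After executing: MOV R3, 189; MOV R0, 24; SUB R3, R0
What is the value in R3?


Register state trace:
  MOV R3, 189  → R3 = 189
  MOV R0, 24  → R0 = 24
  SUB R3, R0  → R3 = 189 - 24 = 165
Final: R3 = 165

165


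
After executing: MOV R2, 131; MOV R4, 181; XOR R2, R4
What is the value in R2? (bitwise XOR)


Register state trace:
  MOV R2, 131  → R2 = 131 (0b10000011)
  MOV R4, 181  → R4 = 181 (0b10110101)
  XOR R2, R4  → R2 = 131 XOR 181 = 54 (0b00110110)
Final: R2 = 54

54


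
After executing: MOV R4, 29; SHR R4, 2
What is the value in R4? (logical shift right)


Register state trace:
  MOV R4, 29  → R4 = 29
  SHR R4, 2  → R4 = 29 >> 2 = 29 // 2^2 = 7
Final: R4 = 7

7


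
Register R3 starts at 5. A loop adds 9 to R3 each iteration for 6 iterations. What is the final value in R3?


Starting value: R3 = 5
  Iter 1: R3 = 5 + 9 = 14
  Iter 2: R3 = 14 + 9 = 23
  Iter 3: R3 = 23 + 9 = 32
  Iter 4: R3 = 32 + 9 = 41
  Iter 5: R3 = 41 + 9 = 50
  Iter 6: R3 = 50 + 9 = 59
Final: R3 = 59

59


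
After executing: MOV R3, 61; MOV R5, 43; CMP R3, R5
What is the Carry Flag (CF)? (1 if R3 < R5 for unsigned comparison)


Register state trace:
  MOV R3, 61  → R3 = 61
  MOV R5, 43  → R5 = 43
  CMP R3, R5  → unsigned 61 - 43: no borrow
  61 >= 43, so CF = 0
CF = 0

0


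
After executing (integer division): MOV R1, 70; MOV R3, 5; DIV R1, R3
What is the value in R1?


Register state trace:
  MOV R1, 70  → R1 = 70
  MOV R3, 5  → R3 = 5
  DIV R1, R3  → R1 = 70 // 5 = 14
Final: R1 = 14

14


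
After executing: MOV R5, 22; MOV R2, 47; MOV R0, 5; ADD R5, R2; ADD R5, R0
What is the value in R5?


Register state trace:
  MOV R5, 22  → R5 = 22
  MOV R2, 47  → R2 = 47
  MOV R0, 5  → R0 = 5
  ADD R5, R2  → R5 = 22 + 47 = 69
  ADD R5, R0  → R5 = 69 + 5 = 74
Final: R5 = 74

74


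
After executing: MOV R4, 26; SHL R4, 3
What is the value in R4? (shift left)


Register state trace:
  MOV R4, 26  → R4 = 26
  SHL R4, 3  → R4 = 26 << 3 = 26 * 2^3 = 208
Final: R4 = 208

208


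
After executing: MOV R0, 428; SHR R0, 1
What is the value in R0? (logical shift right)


Register state trace:
  MOV R0, 428  → R0 = 428
  SHR R0, 1  → R0 = 428 >> 1 = 428 // 2^1 = 214
Final: R0 = 214

214


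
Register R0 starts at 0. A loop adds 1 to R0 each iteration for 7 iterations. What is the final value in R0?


Starting value: R0 = 0
  Iter 1: R0 = 0 + 1 = 1
  Iter 2: R0 = 1 + 1 = 2
  Iter 3: R0 = 2 + 1 = 3
  Iter 4: R0 = 3 + 1 = 4
  Iter 5: R0 = 4 + 1 = 5
  Iter 6: R0 = 5 + 1 = 6
  Iter 7: R0 = 6 + 1 = 7
Final: R0 = 7

7


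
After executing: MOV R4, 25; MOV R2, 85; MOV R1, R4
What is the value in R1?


Register state trace:
  MOV R4, 25  → R4 = 25
  MOV R2, 85  → R2 = 85
  MOV R1, R4  → R1 = 25
Final: R1 = 25

25


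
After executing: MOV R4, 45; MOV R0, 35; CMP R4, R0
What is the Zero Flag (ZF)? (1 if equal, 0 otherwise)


Register state trace:
  MOV R4, 45  → R4 = 45
  MOV R0, 35  → R0 = 35
  CMP R4, R0  → computes 45 - 35 = 10
  Result is nonzero, so values are not equal
ZF = 0

0


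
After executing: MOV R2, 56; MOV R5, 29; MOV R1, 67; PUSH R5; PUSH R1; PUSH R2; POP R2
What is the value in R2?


Stack trace (top is rightmost):
  MOV R2, 56  → R2 = 56
  MOV R5, 29  → R5 = 29
  MOV R1, 67  → R1 = 67
  PUSH R5  → stack: [29]
  PUSH R1  → stack: [29, 67]
  PUSH R2  → stack: [29, 67, 56]
  POP R2  → R2 = 56, stack: [29, 67]
Final: R2 = 56

56


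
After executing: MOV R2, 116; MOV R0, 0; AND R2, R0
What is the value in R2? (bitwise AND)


Register state trace:
  MOV R2, 116  → R2 = 116 (0b01110100)
  MOV R0, 0  → R0 = 0 (0b00000000)
  AND R2, R0  → R2 = 116 AND 0 = 0 (0b00000000)
Final: R2 = 0

0


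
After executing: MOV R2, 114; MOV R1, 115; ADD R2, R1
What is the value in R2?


Register state trace:
  MOV R2, 114  → R2 = 114
  MOV R1, 115  → R1 = 115
  ADD R2, R1  → R2 = 114 + 115 = 229
Final: R2 = 229

229


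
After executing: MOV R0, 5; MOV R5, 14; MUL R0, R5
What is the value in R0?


Register state trace:
  MOV R0, 5  → R0 = 5
  MOV R5, 14  → R5 = 14
  MUL R0, R5  → R0 = 5 * 14 = 70
Final: R0 = 70

70


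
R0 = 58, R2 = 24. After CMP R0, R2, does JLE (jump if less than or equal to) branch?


Trace:
  R0 = 58, R2 = 24
  CMP R0, R2  → compares 58 vs 24
  JLE checks: is 58 less than or equal to 24?
  58 > 24, so condition is false
Branch taken: No

No


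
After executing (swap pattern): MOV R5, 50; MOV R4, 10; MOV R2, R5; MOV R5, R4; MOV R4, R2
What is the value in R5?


Register state trace (swap pattern):
  MOV R5, 50  → R5 = 50
  MOV R4, 10  → R4 = 10
  MOV R2, R5  → R2 = 50  (save R5)
  MOV R5, R4  → R5 = 10  (R5 gets R4's value)
  MOV R4, R2  → R4 = 50  (R4 gets saved value)
Final: R5 = 10

10


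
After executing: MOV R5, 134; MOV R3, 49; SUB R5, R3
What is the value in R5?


Register state trace:
  MOV R5, 134  → R5 = 134
  MOV R3, 49  → R3 = 49
  SUB R5, R3  → R5 = 134 - 49 = 85
Final: R5 = 85

85


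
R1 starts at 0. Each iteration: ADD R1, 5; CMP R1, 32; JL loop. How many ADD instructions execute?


Loop trace (R1 starts at 0, target 32, step 5):
  ADD #1: R1 = 0 + 5 = 5  → 5 < 32, loop
  ADD #2: R1 = 5 + 5 = 10  → 10 < 32, loop
  ADD #3: R1 = 10 + 5 = 15  → 15 < 32, loop
  ADD #4: R1 = 15 + 5 = 20  → 20 < 32, loop
  ADD #5: R1 = 20 + 5 = 25  → 25 < 32, loop
  ADD #6: R1 = 25 + 5 = 30  → 30 < 32, loop
  ADD #7: R1 = 30 + 5 = 35  → 35 >= 32, exit
Total ADD instructions: 7

7


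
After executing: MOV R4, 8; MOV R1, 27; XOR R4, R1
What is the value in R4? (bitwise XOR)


Register state trace:
  MOV R4, 8  → R4 = 8 (0b00001000)
  MOV R1, 27  → R1 = 27 (0b00011011)
  XOR R4, R1  → R4 = 8 XOR 27 = 19 (0b00010011)
Final: R4 = 19

19


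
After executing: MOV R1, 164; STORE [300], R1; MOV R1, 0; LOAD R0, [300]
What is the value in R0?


Register and memory trace:
  MOV R1, 164  → R1 = 164
  STORE [300], R1  → mem[300] = 164
  MOV R1, 0  → R1 = 0
  LOAD R0, [300]  → R0 = mem[300] = 164
Final: R0 = 164

164


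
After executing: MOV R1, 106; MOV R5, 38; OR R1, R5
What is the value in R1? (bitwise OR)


Register state trace:
  MOV R1, 106  → R1 = 106 (0b01101010)
  MOV R5, 38  → R5 = 38 (0b00100110)
  OR R1, R5   → R1 = 106 OR 38 = 110 (0b01101110)
Final: R1 = 110

110


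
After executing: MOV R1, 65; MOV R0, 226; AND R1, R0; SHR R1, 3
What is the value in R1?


Register state trace:
  MOV R1, 65  → R1 = 65 (0b01000001)
  MOV R0, 226  → R0 = 226 (0b11100010)
  AND R1, R0  → R1 = 65 AND 226 = 64 (0b01000000)
  SHR R1, 3  → R1 = 64 >> 3 = 8
Final: R1 = 8

8


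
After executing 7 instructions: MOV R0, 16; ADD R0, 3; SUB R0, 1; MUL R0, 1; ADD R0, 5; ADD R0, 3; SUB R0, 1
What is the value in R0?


Register state trace:
  MOV R0, 16  → R0 = 16
  ADD R0, 3  → R0 = 16 + 3 = 19
  SUB R0, 1  → R0 = 19 - 1 = 18
  MUL R0, 1  → R0 = 18 * 1 = 18
  ADD R0, 5  → R0 = 18 + 5 = 23
  ADD R0, 3  → R0 = 23 + 3 = 26
  SUB R0, 1  → R0 = 26 - 1 = 25
Final: R0 = 25

25


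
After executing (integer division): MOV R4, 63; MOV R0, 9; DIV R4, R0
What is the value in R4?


Register state trace:
  MOV R4, 63  → R4 = 63
  MOV R0, 9  → R0 = 9
  DIV R4, R0  → R4 = 63 // 9 = 7
Final: R4 = 7

7


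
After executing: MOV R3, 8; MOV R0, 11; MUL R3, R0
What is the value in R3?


Register state trace:
  MOV R3, 8  → R3 = 8
  MOV R0, 11  → R0 = 11
  MUL R3, R0  → R3 = 8 * 11 = 88
Final: R3 = 88

88


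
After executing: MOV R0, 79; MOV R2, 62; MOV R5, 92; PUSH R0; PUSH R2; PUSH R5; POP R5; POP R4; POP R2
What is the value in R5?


Stack trace (top is rightmost):
  MOV R0, 79  → R0 = 79
  MOV R2, 62  → R2 = 62
  MOV R5, 92  → R5 = 92
  PUSH R0  → stack: [79]
  PUSH R2  → stack: [79, 62]
  PUSH R5  → stack: [79, 62, 92]
  POP R5  → R5 = 92, stack: [79, 62]
  POP R4  → R4 = 62, stack: [79]
  POP R2  → R2 = 79, stack: []
Final: R5 = 92

92


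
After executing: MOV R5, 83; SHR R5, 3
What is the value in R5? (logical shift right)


Register state trace:
  MOV R5, 83  → R5 = 83
  SHR R5, 3  → R5 = 83 >> 3 = 83 // 2^3 = 10
Final: R5 = 10

10


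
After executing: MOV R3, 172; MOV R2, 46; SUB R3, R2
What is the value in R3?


Register state trace:
  MOV R3, 172  → R3 = 172
  MOV R2, 46  → R2 = 46
  SUB R3, R2  → R3 = 172 - 46 = 126
Final: R3 = 126

126


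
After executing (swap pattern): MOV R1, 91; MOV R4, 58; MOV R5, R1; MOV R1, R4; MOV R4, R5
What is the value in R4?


Register state trace (swap pattern):
  MOV R1, 91  → R1 = 91
  MOV R4, 58  → R4 = 58
  MOV R5, R1  → R5 = 91  (save R1)
  MOV R1, R4  → R1 = 58  (R1 gets R4's value)
  MOV R4, R5  → R4 = 91  (R4 gets saved value)
Final: R4 = 91

91


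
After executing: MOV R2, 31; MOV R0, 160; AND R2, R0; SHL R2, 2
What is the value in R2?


Register state trace:
  MOV R2, 31  → R2 = 31 (0b00011111)
  MOV R0, 160  → R0 = 160 (0b10100000)
  AND R2, R0  → R2 = 31 AND 160 = 0 (0b00000000)
  SHL R2, 2  → R2 = 0 << 2 = 0
Final: R2 = 0

0


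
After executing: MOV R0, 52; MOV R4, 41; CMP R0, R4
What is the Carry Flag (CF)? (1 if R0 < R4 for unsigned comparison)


Register state trace:
  MOV R0, 52  → R0 = 52
  MOV R4, 41  → R4 = 41
  CMP R0, R4  → unsigned 52 - 41: no borrow
  52 >= 41, so CF = 0
CF = 0

0


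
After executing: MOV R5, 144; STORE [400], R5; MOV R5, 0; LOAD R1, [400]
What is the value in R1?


Register and memory trace:
  MOV R5, 144  → R5 = 144
  STORE [400], R5  → mem[400] = 144
  MOV R5, 0  → R5 = 0
  LOAD R1, [400]  → R1 = mem[400] = 144
Final: R1 = 144

144


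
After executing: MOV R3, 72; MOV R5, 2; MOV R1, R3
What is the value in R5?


Register state trace:
  MOV R3, 72  → R3 = 72
  MOV R5, 2  → R5 = 2
  MOV R1, R3  → R1 = 72
Final: R5 = 2

2


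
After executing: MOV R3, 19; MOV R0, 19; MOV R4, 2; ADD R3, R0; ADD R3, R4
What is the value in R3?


Register state trace:
  MOV R3, 19  → R3 = 19
  MOV R0, 19  → R0 = 19
  MOV R4, 2  → R4 = 2
  ADD R3, R0  → R3 = 19 + 19 = 38
  ADD R3, R4  → R3 = 38 + 2 = 40
Final: R3 = 40

40


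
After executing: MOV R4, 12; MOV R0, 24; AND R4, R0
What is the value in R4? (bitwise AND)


Register state trace:
  MOV R4, 12  → R4 = 12 (0b00001100)
  MOV R0, 24  → R0 = 24 (0b00011000)
  AND R4, R0  → R4 = 12 AND 24 = 8 (0b00001000)
Final: R4 = 8

8


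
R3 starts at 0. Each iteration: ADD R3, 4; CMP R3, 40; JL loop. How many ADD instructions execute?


Loop trace (R3 starts at 0, target 40, step 4):
  ADD #1: R3 = 0 + 4 = 4  → 4 < 40, loop
  ADD #2: R3 = 4 + 4 = 8  → 8 < 40, loop
  ADD #3: R3 = 8 + 4 = 12  → 12 < 40, loop
  ADD #4: R3 = 12 + 4 = 16  → 16 < 40, loop
  ADD #5: R3 = 16 + 4 = 20  → 20 < 40, loop
  ADD #6: R3 = 20 + 4 = 24  → 24 < 40, loop
  ADD #7: R3 = 24 + 4 = 28  → 28 < 40, loop
  ADD #8: R3 = 28 + 4 = 32  → 32 < 40, loop
  ADD #9: R3 = 32 + 4 = 36  → 36 < 40, loop
  ADD #10: R3 = 36 + 4 = 40  → 40 >= 40, exit
Total ADD instructions: 10

10


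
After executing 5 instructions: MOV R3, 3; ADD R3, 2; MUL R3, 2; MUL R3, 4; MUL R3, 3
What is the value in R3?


Register state trace:
  MOV R3, 3  → R3 = 3
  ADD R3, 2  → R3 = 3 + 2 = 5
  MUL R3, 2  → R3 = 5 * 2 = 10
  MUL R3, 4  → R3 = 10 * 4 = 40
  MUL R3, 3  → R3 = 40 * 3 = 120
Final: R3 = 120

120


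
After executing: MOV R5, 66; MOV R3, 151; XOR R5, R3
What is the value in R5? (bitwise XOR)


Register state trace:
  MOV R5, 66  → R5 = 66 (0b01000010)
  MOV R3, 151  → R3 = 151 (0b10010111)
  XOR R5, R3  → R5 = 66 XOR 151 = 213 (0b11010101)
Final: R5 = 213

213


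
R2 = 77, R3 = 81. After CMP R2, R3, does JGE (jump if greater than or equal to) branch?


Trace:
  R2 = 77, R3 = 81
  CMP R2, R3  → compares 77 vs 81
  JGE checks: is 77 greater than or equal to 81?
  77 < 81, so condition is false
Branch taken: No

No


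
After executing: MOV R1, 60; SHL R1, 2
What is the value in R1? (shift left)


Register state trace:
  MOV R1, 60  → R1 = 60
  SHL R1, 2  → R1 = 60 << 2 = 60 * 2^2 = 240
Final: R1 = 240

240


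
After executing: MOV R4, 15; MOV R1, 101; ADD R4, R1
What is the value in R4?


Register state trace:
  MOV R4, 15  → R4 = 15
  MOV R1, 101  → R1 = 101
  ADD R4, R1  → R4 = 15 + 101 = 116
Final: R4 = 116

116


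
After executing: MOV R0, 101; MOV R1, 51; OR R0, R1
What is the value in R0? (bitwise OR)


Register state trace:
  MOV R0, 101  → R0 = 101 (0b01100101)
  MOV R1, 51  → R1 = 51 (0b00110011)
  OR R0, R1   → R0 = 101 OR 51 = 119 (0b01110111)
Final: R0 = 119

119


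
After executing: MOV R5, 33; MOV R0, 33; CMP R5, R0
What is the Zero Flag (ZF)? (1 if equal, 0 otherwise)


Register state trace:
  MOV R5, 33  → R5 = 33
  MOV R0, 33  → R0 = 33
  CMP R5, R0  → computes 33 - 33 = 0
  Result is zero, so values are equal
ZF = 1

1


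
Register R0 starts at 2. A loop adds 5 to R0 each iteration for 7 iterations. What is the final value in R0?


Starting value: R0 = 2
  Iter 1: R0 = 2 + 5 = 7
  Iter 2: R0 = 7 + 5 = 12
  Iter 3: R0 = 12 + 5 = 17
  Iter 4: R0 = 17 + 5 = 22
  Iter 5: R0 = 22 + 5 = 27
  Iter 6: R0 = 27 + 5 = 32
  Iter 7: R0 = 32 + 5 = 37
Final: R0 = 37

37


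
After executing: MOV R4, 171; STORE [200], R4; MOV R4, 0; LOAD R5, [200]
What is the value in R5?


Register and memory trace:
  MOV R4, 171  → R4 = 171
  STORE [200], R4  → mem[200] = 171
  MOV R4, 0  → R4 = 0
  LOAD R5, [200]  → R5 = mem[200] = 171
Final: R5 = 171

171


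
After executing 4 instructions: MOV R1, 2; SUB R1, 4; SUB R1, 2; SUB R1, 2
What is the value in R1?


Register state trace:
  MOV R1, 2  → R1 = 2
  SUB R1, 4  → R1 = 2 - 4 = -2
  SUB R1, 2  → R1 = -2 - 2 = -4
  SUB R1, 2  → R1 = -4 - 2 = -6
Final: R1 = -6

-6


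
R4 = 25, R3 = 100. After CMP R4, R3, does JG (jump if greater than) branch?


Trace:
  R4 = 25, R3 = 100
  CMP R4, R3  → compares 25 vs 100
  JG checks: is 25 greater than 100?
  25 < 100, so condition is false
Branch taken: No

No


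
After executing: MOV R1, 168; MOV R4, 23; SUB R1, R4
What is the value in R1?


Register state trace:
  MOV R1, 168  → R1 = 168
  MOV R4, 23  → R4 = 23
  SUB R1, R4  → R1 = 168 - 23 = 145
Final: R1 = 145

145


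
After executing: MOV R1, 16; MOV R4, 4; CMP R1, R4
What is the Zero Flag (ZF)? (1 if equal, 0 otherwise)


Register state trace:
  MOV R1, 16  → R1 = 16
  MOV R4, 4  → R4 = 4
  CMP R1, R4  → computes 16 - 4 = 12
  Result is nonzero, so values are not equal
ZF = 0

0


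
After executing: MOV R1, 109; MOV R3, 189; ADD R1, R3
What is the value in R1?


Register state trace:
  MOV R1, 109  → R1 = 109
  MOV R3, 189  → R3 = 189
  ADD R1, R3  → R1 = 109 + 189 = 298
Final: R1 = 298

298


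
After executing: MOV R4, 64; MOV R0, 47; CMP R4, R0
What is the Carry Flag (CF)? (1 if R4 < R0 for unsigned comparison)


Register state trace:
  MOV R4, 64  → R4 = 64
  MOV R0, 47  → R0 = 47
  CMP R4, R0  → unsigned 64 - 47: no borrow
  64 >= 47, so CF = 0
CF = 0

0


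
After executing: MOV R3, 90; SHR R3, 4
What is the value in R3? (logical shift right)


Register state trace:
  MOV R3, 90  → R3 = 90
  SHR R3, 4  → R3 = 90 >> 4 = 90 // 2^4 = 5
Final: R3 = 5

5


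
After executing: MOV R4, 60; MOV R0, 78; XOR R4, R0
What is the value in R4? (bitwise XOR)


Register state trace:
  MOV R4, 60  → R4 = 60 (0b00111100)
  MOV R0, 78  → R0 = 78 (0b01001110)
  XOR R4, R0  → R4 = 60 XOR 78 = 114 (0b01110010)
Final: R4 = 114

114


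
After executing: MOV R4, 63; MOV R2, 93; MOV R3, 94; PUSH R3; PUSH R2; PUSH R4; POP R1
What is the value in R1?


Stack trace (top is rightmost):
  MOV R4, 63  → R4 = 63
  MOV R2, 93  → R2 = 93
  MOV R3, 94  → R3 = 94
  PUSH R3  → stack: [94]
  PUSH R2  → stack: [94, 93]
  PUSH R4  → stack: [94, 93, 63]
  POP R1  → R1 = 63, stack: [94, 93]
Final: R1 = 63

63


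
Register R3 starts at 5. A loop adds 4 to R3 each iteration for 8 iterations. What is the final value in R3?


Starting value: R3 = 5
  Iter 1: R3 = 5 + 4 = 9
  Iter 2: R3 = 9 + 4 = 13
  Iter 3: R3 = 13 + 4 = 17
  Iter 4: R3 = 17 + 4 = 21
  Iter 5: R3 = 21 + 4 = 25
  Iter 6: R3 = 25 + 4 = 29
  Iter 7: R3 = 29 + 4 = 33
  Iter 8: R3 = 33 + 4 = 37
Final: R3 = 37

37


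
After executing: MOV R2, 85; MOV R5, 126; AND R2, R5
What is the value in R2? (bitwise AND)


Register state trace:
  MOV R2, 85  → R2 = 85 (0b01010101)
  MOV R5, 126  → R5 = 126 (0b01111110)
  AND R2, R5  → R2 = 85 AND 126 = 84 (0b01010100)
Final: R2 = 84

84


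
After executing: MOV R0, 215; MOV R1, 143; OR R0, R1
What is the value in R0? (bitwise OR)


Register state trace:
  MOV R0, 215  → R0 = 215 (0b11010111)
  MOV R1, 143  → R1 = 143 (0b10001111)
  OR R0, R1   → R0 = 215 OR 143 = 223 (0b11011111)
Final: R0 = 223

223


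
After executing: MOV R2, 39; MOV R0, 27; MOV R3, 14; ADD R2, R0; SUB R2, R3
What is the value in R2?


Register state trace:
  MOV R2, 39  → R2 = 39
  MOV R0, 27  → R0 = 27
  MOV R3, 14  → R3 = 14
  ADD R2, R0  → R2 = 39 + 27 = 66
  SUB R2, R3  → R2 = 66 - 14 = 52
Final: R2 = 52

52


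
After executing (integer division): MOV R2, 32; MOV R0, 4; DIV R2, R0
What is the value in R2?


Register state trace:
  MOV R2, 32  → R2 = 32
  MOV R0, 4  → R0 = 4
  DIV R2, R0  → R2 = 32 // 4 = 8
Final: R2 = 8

8


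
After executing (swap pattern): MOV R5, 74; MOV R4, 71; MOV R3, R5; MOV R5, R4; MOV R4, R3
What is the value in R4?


Register state trace (swap pattern):
  MOV R5, 74  → R5 = 74
  MOV R4, 71  → R4 = 71
  MOV R3, R5  → R3 = 74  (save R5)
  MOV R5, R4  → R5 = 71  (R5 gets R4's value)
  MOV R4, R3  → R4 = 74  (R4 gets saved value)
Final: R4 = 74

74


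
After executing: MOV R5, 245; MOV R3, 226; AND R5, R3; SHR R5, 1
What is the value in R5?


Register state trace:
  MOV R5, 245  → R5 = 245 (0b11110101)
  MOV R3, 226  → R3 = 226 (0b11100010)
  AND R5, R3  → R5 = 245 AND 226 = 224 (0b11100000)
  SHR R5, 1  → R5 = 224 >> 1 = 112
Final: R5 = 112

112


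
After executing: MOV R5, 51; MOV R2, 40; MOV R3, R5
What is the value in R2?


Register state trace:
  MOV R5, 51  → R5 = 51
  MOV R2, 40  → R2 = 40
  MOV R3, R5  → R3 = 51
Final: R2 = 40

40


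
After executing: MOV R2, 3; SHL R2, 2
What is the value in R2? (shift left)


Register state trace:
  MOV R2, 3  → R2 = 3
  SHL R2, 2  → R2 = 3 << 2 = 3 * 2^2 = 12
Final: R2 = 12

12


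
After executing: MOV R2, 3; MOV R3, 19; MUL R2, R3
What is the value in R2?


Register state trace:
  MOV R2, 3  → R2 = 3
  MOV R3, 19  → R3 = 19
  MUL R2, R3  → R2 = 3 * 19 = 57
Final: R2 = 57

57


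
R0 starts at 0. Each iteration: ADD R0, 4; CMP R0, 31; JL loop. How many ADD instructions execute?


Loop trace (R0 starts at 0, target 31, step 4):
  ADD #1: R0 = 0 + 4 = 4  → 4 < 31, loop
  ADD #2: R0 = 4 + 4 = 8  → 8 < 31, loop
  ADD #3: R0 = 8 + 4 = 12  → 12 < 31, loop
  ADD #4: R0 = 12 + 4 = 16  → 16 < 31, loop
  ADD #5: R0 = 16 + 4 = 20  → 20 < 31, loop
  ADD #6: R0 = 20 + 4 = 24  → 24 < 31, loop
  ADD #7: R0 = 24 + 4 = 28  → 28 < 31, loop
  ADD #8: R0 = 28 + 4 = 32  → 32 >= 31, exit
Total ADD instructions: 8

8


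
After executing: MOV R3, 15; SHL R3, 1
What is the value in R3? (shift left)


Register state trace:
  MOV R3, 15  → R3 = 15
  SHL R3, 1  → R3 = 15 << 1 = 15 * 2^1 = 30
Final: R3 = 30

30


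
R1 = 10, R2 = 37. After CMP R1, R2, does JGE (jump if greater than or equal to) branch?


Trace:
  R1 = 10, R2 = 37
  CMP R1, R2  → compares 10 vs 37
  JGE checks: is 10 greater than or equal to 37?
  10 < 37, so condition is false
Branch taken: No

No


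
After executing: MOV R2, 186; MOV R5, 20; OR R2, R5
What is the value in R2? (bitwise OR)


Register state trace:
  MOV R2, 186  → R2 = 186 (0b10111010)
  MOV R5, 20  → R5 = 20 (0b00010100)
  OR R2, R5   → R2 = 186 OR 20 = 190 (0b10111110)
Final: R2 = 190

190


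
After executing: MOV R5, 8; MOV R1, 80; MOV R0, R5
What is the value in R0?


Register state trace:
  MOV R5, 8  → R5 = 8
  MOV R1, 80  → R1 = 80
  MOV R0, R5  → R0 = 8
Final: R0 = 8

8


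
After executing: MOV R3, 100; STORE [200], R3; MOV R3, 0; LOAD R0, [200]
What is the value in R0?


Register and memory trace:
  MOV R3, 100  → R3 = 100
  STORE [200], R3  → mem[200] = 100
  MOV R3, 0  → R3 = 0
  LOAD R0, [200]  → R0 = mem[200] = 100
Final: R0 = 100

100


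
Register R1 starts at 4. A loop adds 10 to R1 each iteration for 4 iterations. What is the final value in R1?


Starting value: R1 = 4
  Iter 1: R1 = 4 + 10 = 14
  Iter 2: R1 = 14 + 10 = 24
  Iter 3: R1 = 24 + 10 = 34
  Iter 4: R1 = 34 + 10 = 44
Final: R1 = 44

44


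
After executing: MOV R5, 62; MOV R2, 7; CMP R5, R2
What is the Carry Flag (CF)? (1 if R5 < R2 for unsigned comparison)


Register state trace:
  MOV R5, 62  → R5 = 62
  MOV R2, 7  → R2 = 7
  CMP R5, R2  → unsigned 62 - 7: no borrow
  62 >= 7, so CF = 0
CF = 0

0


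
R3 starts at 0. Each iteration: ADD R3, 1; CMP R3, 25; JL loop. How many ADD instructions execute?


Loop trace (R3 starts at 0, target 25, step 1):
  ADD #1: R3 = 0 + 1 = 1  → 1 < 25, loop
  ADD #2: R3 = 1 + 1 = 2  → 2 < 25, loop
  ADD #3: R3 = 2 + 1 = 3  → 3 < 25, loop
  ADD #4: R3 = 3 + 1 = 4  → 4 < 25, loop
  ADD #5: R3 = 4 + 1 = 5  → 5 < 25, loop
  ADD #6: R3 = 5 + 1 = 6  → 6 < 25, loop
  ADD #7: R3 = 6 + 1 = 7  → 7 < 25, loop
  ADD #8: R3 = 7 + 1 = 8  → 8 < 25, loop
  ADD #9: R3 = 8 + 1 = 9  → 9 < 25, loop
  ADD #10: R3 = 9 + 1 = 10  → 10 < 25, loop
  ADD #11: R3 = 10 + 1 = 11  → 11 < 25, loop
  ADD #12: R3 = 11 + 1 = 12  → 12 < 25, loop
  ADD #13: R3 = 12 + 1 = 13  → 13 < 25, loop
  ADD #14: R3 = 13 + 1 = 14  → 14 < 25, loop
  ADD #15: R3 = 14 + 1 = 15  → 15 < 25, loop
  ADD #16: R3 = 15 + 1 = 16  → 16 < 25, loop
  ADD #17: R3 = 16 + 1 = 17  → 17 < 25, loop
  ADD #18: R3 = 17 + 1 = 18  → 18 < 25, loop
  ADD #19: R3 = 18 + 1 = 19  → 19 < 25, loop
  ADD #20: R3 = 19 + 1 = 20  → 20 < 25, loop
  ADD #21: R3 = 20 + 1 = 21  → 21 < 25, loop
  ADD #22: R3 = 21 + 1 = 22  → 22 < 25, loop
  ADD #23: R3 = 22 + 1 = 23  → 23 < 25, loop
  ADD #24: R3 = 23 + 1 = 24  → 24 < 25, loop
  ADD #25: R3 = 24 + 1 = 25  → 25 >= 25, exit
Total ADD instructions: 25

25


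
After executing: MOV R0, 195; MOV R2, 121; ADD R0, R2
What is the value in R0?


Register state trace:
  MOV R0, 195  → R0 = 195
  MOV R2, 121  → R2 = 121
  ADD R0, R2  → R0 = 195 + 121 = 316
Final: R0 = 316

316


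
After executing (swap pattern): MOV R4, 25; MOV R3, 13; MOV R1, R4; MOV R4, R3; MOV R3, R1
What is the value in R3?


Register state trace (swap pattern):
  MOV R4, 25  → R4 = 25
  MOV R3, 13  → R3 = 13
  MOV R1, R4  → R1 = 25  (save R4)
  MOV R4, R3  → R4 = 13  (R4 gets R3's value)
  MOV R3, R1  → R3 = 25  (R3 gets saved value)
Final: R3 = 25

25


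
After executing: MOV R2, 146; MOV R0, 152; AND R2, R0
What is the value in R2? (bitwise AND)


Register state trace:
  MOV R2, 146  → R2 = 146 (0b10010010)
  MOV R0, 152  → R0 = 152 (0b10011000)
  AND R2, R0  → R2 = 146 AND 152 = 144 (0b10010000)
Final: R2 = 144

144


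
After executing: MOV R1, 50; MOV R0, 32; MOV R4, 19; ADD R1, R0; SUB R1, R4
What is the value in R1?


Register state trace:
  MOV R1, 50  → R1 = 50
  MOV R0, 32  → R0 = 32
  MOV R4, 19  → R4 = 19
  ADD R1, R0  → R1 = 50 + 32 = 82
  SUB R1, R4  → R1 = 82 - 19 = 63
Final: R1 = 63

63


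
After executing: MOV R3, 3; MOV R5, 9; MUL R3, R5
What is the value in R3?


Register state trace:
  MOV R3, 3  → R3 = 3
  MOV R5, 9  → R5 = 9
  MUL R3, R5  → R3 = 3 * 9 = 27
Final: R3 = 27

27


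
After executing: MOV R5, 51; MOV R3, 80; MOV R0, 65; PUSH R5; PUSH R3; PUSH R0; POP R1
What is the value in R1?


Stack trace (top is rightmost):
  MOV R5, 51  → R5 = 51
  MOV R3, 80  → R3 = 80
  MOV R0, 65  → R0 = 65
  PUSH R5  → stack: [51]
  PUSH R3  → stack: [51, 80]
  PUSH R0  → stack: [51, 80, 65]
  POP R1  → R1 = 65, stack: [51, 80]
Final: R1 = 65

65


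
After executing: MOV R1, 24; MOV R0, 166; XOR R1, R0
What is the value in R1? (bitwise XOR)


Register state trace:
  MOV R1, 24  → R1 = 24 (0b00011000)
  MOV R0, 166  → R0 = 166 (0b10100110)
  XOR R1, R0  → R1 = 24 XOR 166 = 190 (0b10111110)
Final: R1 = 190

190


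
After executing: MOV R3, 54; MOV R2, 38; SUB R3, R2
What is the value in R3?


Register state trace:
  MOV R3, 54  → R3 = 54
  MOV R2, 38  → R2 = 38
  SUB R3, R2  → R3 = 54 - 38 = 16
Final: R3 = 16

16


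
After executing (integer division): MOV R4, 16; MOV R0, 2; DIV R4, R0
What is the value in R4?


Register state trace:
  MOV R4, 16  → R4 = 16
  MOV R0, 2  → R0 = 2
  DIV R4, R0  → R4 = 16 // 2 = 8
Final: R4 = 8

8


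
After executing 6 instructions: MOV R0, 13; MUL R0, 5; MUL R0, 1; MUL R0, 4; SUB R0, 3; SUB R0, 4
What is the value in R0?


Register state trace:
  MOV R0, 13  → R0 = 13
  MUL R0, 5  → R0 = 13 * 5 = 65
  MUL R0, 1  → R0 = 65 * 1 = 65
  MUL R0, 4  → R0 = 65 * 4 = 260
  SUB R0, 3  → R0 = 260 - 3 = 257
  SUB R0, 4  → R0 = 257 - 4 = 253
Final: R0 = 253

253


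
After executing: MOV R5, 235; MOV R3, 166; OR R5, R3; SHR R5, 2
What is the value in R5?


Register state trace:
  MOV R5, 235  → R5 = 235 (0b11101011)
  MOV R3, 166  → R3 = 166 (0b10100110)
  OR R5, R3  → R5 = 235 OR 166 = 239 (0b11101111)
  SHR R5, 2  → R5 = 239 >> 2 = 59
Final: R5 = 59

59


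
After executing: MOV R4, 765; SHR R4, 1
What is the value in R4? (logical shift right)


Register state trace:
  MOV R4, 765  → R4 = 765
  SHR R4, 1  → R4 = 765 >> 1 = 765 // 2^1 = 382
Final: R4 = 382

382


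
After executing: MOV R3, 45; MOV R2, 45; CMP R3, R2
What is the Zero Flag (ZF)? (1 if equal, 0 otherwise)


Register state trace:
  MOV R3, 45  → R3 = 45
  MOV R2, 45  → R2 = 45
  CMP R3, R2  → computes 45 - 45 = 0
  Result is zero, so values are equal
ZF = 1

1


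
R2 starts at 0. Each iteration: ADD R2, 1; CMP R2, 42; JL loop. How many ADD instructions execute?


Loop trace (R2 starts at 0, target 42, step 1):
  ADD #1: R2 = 0 + 1 = 1  → 1 < 42, loop
  ADD #2: R2 = 1 + 1 = 2  → 2 < 42, loop
  ADD #3: R2 = 2 + 1 = 3  → 3 < 42, loop
  ADD #4: R2 = 3 + 1 = 4  → 4 < 42, loop
  ADD #5: R2 = 4 + 1 = 5  → 5 < 42, loop
  ADD #6: R2 = 5 + 1 = 6  → 6 < 42, loop
  ADD #7: R2 = 6 + 1 = 7  → 7 < 42, loop
  ADD #8: R2 = 7 + 1 = 8  → 8 < 42, loop
  ADD #9: R2 = 8 + 1 = 9  → 9 < 42, loop
  ADD #10: R2 = 9 + 1 = 10  → 10 < 42, loop
  ADD #11: R2 = 10 + 1 = 11  → 11 < 42, loop
  ADD #12: R2 = 11 + 1 = 12  → 12 < 42, loop
  ADD #13: R2 = 12 + 1 = 13  → 13 < 42, loop
  ADD #14: R2 = 13 + 1 = 14  → 14 < 42, loop
  ADD #15: R2 = 14 + 1 = 15  → 15 < 42, loop
  ADD #16: R2 = 15 + 1 = 16  → 16 < 42, loop
  ADD #17: R2 = 16 + 1 = 17  → 17 < 42, loop
  ADD #18: R2 = 17 + 1 = 18  → 18 < 42, loop
  ADD #19: R2 = 18 + 1 = 19  → 19 < 42, loop
  ADD #20: R2 = 19 + 1 = 20  → 20 < 42, loop
  ADD #21: R2 = 20 + 1 = 21  → 21 < 42, loop
  ADD #22: R2 = 21 + 1 = 22  → 22 < 42, loop
  ADD #23: R2 = 22 + 1 = 23  → 23 < 42, loop
  ADD #24: R2 = 23 + 1 = 24  → 24 < 42, loop
  ADD #25: R2 = 24 + 1 = 25  → 25 < 42, loop
  ADD #26: R2 = 25 + 1 = 26  → 26 < 42, loop
  ADD #27: R2 = 26 + 1 = 27  → 27 < 42, loop
  ADD #28: R2 = 27 + 1 = 28  → 28 < 42, loop
  ADD #29: R2 = 28 + 1 = 29  → 29 < 42, loop
  ADD #30: R2 = 29 + 1 = 30  → 30 < 42, loop
  ADD #31: R2 = 30 + 1 = 31  → 31 < 42, loop
  ADD #32: R2 = 31 + 1 = 32  → 32 < 42, loop
  ADD #33: R2 = 32 + 1 = 33  → 33 < 42, loop
  ADD #34: R2 = 33 + 1 = 34  → 34 < 42, loop
  ADD #35: R2 = 34 + 1 = 35  → 35 < 42, loop
  ADD #36: R2 = 35 + 1 = 36  → 36 < 42, loop
  ADD #37: R2 = 36 + 1 = 37  → 37 < 42, loop
  ADD #38: R2 = 37 + 1 = 38  → 38 < 42, loop
  ADD #39: R2 = 38 + 1 = 39  → 39 < 42, loop
  ADD #40: R2 = 39 + 1 = 40  → 40 < 42, loop
  ADD #41: R2 = 40 + 1 = 41  → 41 < 42, loop
  ADD #42: R2 = 41 + 1 = 42  → 42 >= 42, exit
Total ADD instructions: 42

42


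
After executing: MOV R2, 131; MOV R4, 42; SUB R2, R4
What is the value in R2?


Register state trace:
  MOV R2, 131  → R2 = 131
  MOV R4, 42  → R4 = 42
  SUB R2, R4  → R2 = 131 - 42 = 89
Final: R2 = 89

89


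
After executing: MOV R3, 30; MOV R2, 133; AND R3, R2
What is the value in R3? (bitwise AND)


Register state trace:
  MOV R3, 30  → R3 = 30 (0b00011110)
  MOV R2, 133  → R2 = 133 (0b10000101)
  AND R3, R2  → R3 = 30 AND 133 = 4 (0b00000100)
Final: R3 = 4

4


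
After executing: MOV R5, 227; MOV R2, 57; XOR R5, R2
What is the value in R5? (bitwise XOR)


Register state trace:
  MOV R5, 227  → R5 = 227 (0b11100011)
  MOV R2, 57  → R2 = 57 (0b00111001)
  XOR R5, R2  → R5 = 227 XOR 57 = 218 (0b11011010)
Final: R5 = 218

218


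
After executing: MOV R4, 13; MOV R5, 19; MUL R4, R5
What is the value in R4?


Register state trace:
  MOV R4, 13  → R4 = 13
  MOV R5, 19  → R5 = 19
  MUL R4, R5  → R4 = 13 * 19 = 247
Final: R4 = 247

247


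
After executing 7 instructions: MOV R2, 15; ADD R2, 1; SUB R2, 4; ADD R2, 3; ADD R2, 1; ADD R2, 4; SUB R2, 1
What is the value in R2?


Register state trace:
  MOV R2, 15  → R2 = 15
  ADD R2, 1  → R2 = 15 + 1 = 16
  SUB R2, 4  → R2 = 16 - 4 = 12
  ADD R2, 3  → R2 = 12 + 3 = 15
  ADD R2, 1  → R2 = 15 + 1 = 16
  ADD R2, 4  → R2 = 16 + 4 = 20
  SUB R2, 1  → R2 = 20 - 1 = 19
Final: R2 = 19

19


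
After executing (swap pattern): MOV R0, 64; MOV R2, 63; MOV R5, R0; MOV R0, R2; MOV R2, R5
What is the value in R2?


Register state trace (swap pattern):
  MOV R0, 64  → R0 = 64
  MOV R2, 63  → R2 = 63
  MOV R5, R0  → R5 = 64  (save R0)
  MOV R0, R2  → R0 = 63  (R0 gets R2's value)
  MOV R2, R5  → R2 = 64  (R2 gets saved value)
Final: R2 = 64

64


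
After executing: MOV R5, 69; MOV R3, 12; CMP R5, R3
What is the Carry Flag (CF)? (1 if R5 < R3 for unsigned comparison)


Register state trace:
  MOV R5, 69  → R5 = 69
  MOV R3, 12  → R3 = 12
  CMP R5, R3  → unsigned 69 - 12: no borrow
  69 >= 12, so CF = 0
CF = 0

0


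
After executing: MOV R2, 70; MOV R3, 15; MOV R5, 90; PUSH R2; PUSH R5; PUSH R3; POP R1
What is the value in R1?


Stack trace (top is rightmost):
  MOV R2, 70  → R2 = 70
  MOV R3, 15  → R3 = 15
  MOV R5, 90  → R5 = 90
  PUSH R2  → stack: [70]
  PUSH R5  → stack: [70, 90]
  PUSH R3  → stack: [70, 90, 15]
  POP R1  → R1 = 15, stack: [70, 90]
Final: R1 = 15

15


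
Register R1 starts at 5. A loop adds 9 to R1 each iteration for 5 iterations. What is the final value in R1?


Starting value: R1 = 5
  Iter 1: R1 = 5 + 9 = 14
  Iter 2: R1 = 14 + 9 = 23
  Iter 3: R1 = 23 + 9 = 32
  Iter 4: R1 = 32 + 9 = 41
  Iter 5: R1 = 41 + 9 = 50
Final: R1 = 50

50


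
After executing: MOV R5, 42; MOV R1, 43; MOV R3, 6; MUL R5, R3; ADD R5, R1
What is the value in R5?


Register state trace:
  MOV R5, 42  → R5 = 42
  MOV R1, 43  → R1 = 43
  MOV R3, 6  → R3 = 6
  MUL R5, R3  → R5 = 42 * 6 = 252
  ADD R5, R1  → R5 = 252 + 43 = 295
Final: R5 = 295

295


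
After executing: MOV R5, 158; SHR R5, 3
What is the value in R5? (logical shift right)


Register state trace:
  MOV R5, 158  → R5 = 158
  SHR R5, 3  → R5 = 158 >> 3 = 158 // 2^3 = 19
Final: R5 = 19

19


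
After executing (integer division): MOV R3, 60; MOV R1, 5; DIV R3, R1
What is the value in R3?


Register state trace:
  MOV R3, 60  → R3 = 60
  MOV R1, 5  → R1 = 5
  DIV R3, R1  → R3 = 60 // 5 = 12
Final: R3 = 12

12


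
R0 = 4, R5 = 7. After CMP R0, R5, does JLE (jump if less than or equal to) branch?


Trace:
  R0 = 4, R5 = 7
  CMP R0, R5  → compares 4 vs 7
  JLE checks: is 4 less than or equal to 7?
  4 < 7, so condition is true
Branch taken: Yes

Yes


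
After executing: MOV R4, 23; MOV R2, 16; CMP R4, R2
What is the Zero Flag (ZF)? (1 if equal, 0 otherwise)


Register state trace:
  MOV R4, 23  → R4 = 23
  MOV R2, 16  → R2 = 16
  CMP R4, R2  → computes 23 - 16 = 7
  Result is nonzero, so values are not equal
ZF = 0

0


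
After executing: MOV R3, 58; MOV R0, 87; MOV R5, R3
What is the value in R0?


Register state trace:
  MOV R3, 58  → R3 = 58
  MOV R0, 87  → R0 = 87
  MOV R5, R3  → R5 = 58
Final: R0 = 87

87


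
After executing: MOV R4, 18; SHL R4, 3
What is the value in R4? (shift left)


Register state trace:
  MOV R4, 18  → R4 = 18
  SHL R4, 3  → R4 = 18 << 3 = 18 * 2^3 = 144
Final: R4 = 144

144


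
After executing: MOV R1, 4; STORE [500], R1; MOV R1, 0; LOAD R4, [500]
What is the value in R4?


Register and memory trace:
  MOV R1, 4  → R1 = 4
  STORE [500], R1  → mem[500] = 4
  MOV R1, 0  → R1 = 0
  LOAD R4, [500]  → R4 = mem[500] = 4
Final: R4 = 4

4


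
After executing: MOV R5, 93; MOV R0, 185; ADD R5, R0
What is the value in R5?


Register state trace:
  MOV R5, 93  → R5 = 93
  MOV R0, 185  → R0 = 185
  ADD R5, R0  → R5 = 93 + 185 = 278
Final: R5 = 278

278


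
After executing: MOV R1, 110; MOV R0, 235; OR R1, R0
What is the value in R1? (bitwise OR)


Register state trace:
  MOV R1, 110  → R1 = 110 (0b01101110)
  MOV R0, 235  → R0 = 235 (0b11101011)
  OR R1, R0   → R1 = 110 OR 235 = 239 (0b11101111)
Final: R1 = 239

239


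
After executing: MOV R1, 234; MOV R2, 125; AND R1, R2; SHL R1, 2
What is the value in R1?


Register state trace:
  MOV R1, 234  → R1 = 234 (0b11101010)
  MOV R2, 125  → R2 = 125 (0b01111101)
  AND R1, R2  → R1 = 234 AND 125 = 104 (0b01101000)
  SHL R1, 2  → R1 = 104 << 2 = 416
Final: R1 = 416

416


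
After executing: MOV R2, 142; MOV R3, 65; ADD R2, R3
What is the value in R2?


Register state trace:
  MOV R2, 142  → R2 = 142
  MOV R3, 65  → R3 = 65
  ADD R2, R3  → R2 = 142 + 65 = 207
Final: R2 = 207

207


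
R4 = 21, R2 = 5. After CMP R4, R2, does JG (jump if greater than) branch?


Trace:
  R4 = 21, R2 = 5
  CMP R4, R2  → compares 21 vs 5
  JG checks: is 21 greater than 5?
  21 > 5, so condition is true
Branch taken: Yes

Yes


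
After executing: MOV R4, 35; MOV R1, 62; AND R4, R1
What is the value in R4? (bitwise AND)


Register state trace:
  MOV R4, 35  → R4 = 35 (0b00100011)
  MOV R1, 62  → R1 = 62 (0b00111110)
  AND R4, R1  → R4 = 35 AND 62 = 34 (0b00100010)
Final: R4 = 34

34


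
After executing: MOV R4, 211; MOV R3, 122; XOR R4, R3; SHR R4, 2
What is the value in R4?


Register state trace:
  MOV R4, 211  → R4 = 211 (0b11010011)
  MOV R3, 122  → R3 = 122 (0b01111010)
  XOR R4, R3  → R4 = 211 XOR 122 = 169 (0b10101001)
  SHR R4, 2  → R4 = 169 >> 2 = 42
Final: R4 = 42

42


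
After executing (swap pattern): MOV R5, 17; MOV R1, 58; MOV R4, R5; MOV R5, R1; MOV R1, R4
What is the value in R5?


Register state trace (swap pattern):
  MOV R5, 17  → R5 = 17
  MOV R1, 58  → R1 = 58
  MOV R4, R5  → R4 = 17  (save R5)
  MOV R5, R1  → R5 = 58  (R5 gets R1's value)
  MOV R1, R4  → R1 = 17  (R1 gets saved value)
Final: R5 = 58

58


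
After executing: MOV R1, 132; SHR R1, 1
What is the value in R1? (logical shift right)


Register state trace:
  MOV R1, 132  → R1 = 132
  SHR R1, 1  → R1 = 132 >> 1 = 132 // 2^1 = 66
Final: R1 = 66

66


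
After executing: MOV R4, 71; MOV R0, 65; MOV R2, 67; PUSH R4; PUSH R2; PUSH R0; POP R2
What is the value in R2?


Stack trace (top is rightmost):
  MOV R4, 71  → R4 = 71
  MOV R0, 65  → R0 = 65
  MOV R2, 67  → R2 = 67
  PUSH R4  → stack: [71]
  PUSH R2  → stack: [71, 67]
  PUSH R0  → stack: [71, 67, 65]
  POP R2  → R2 = 65, stack: [71, 67]
Final: R2 = 65

65


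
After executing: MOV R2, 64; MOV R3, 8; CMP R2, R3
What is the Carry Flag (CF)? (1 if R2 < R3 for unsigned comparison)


Register state trace:
  MOV R2, 64  → R2 = 64
  MOV R3, 8  → R3 = 8
  CMP R2, R3  → unsigned 64 - 8: no borrow
  64 >= 8, so CF = 0
CF = 0

0


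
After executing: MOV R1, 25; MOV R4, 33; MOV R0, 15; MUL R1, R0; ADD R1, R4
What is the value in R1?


Register state trace:
  MOV R1, 25  → R1 = 25
  MOV R4, 33  → R4 = 33
  MOV R0, 15  → R0 = 15
  MUL R1, R0  → R1 = 25 * 15 = 375
  ADD R1, R4  → R1 = 375 + 33 = 408
Final: R1 = 408

408


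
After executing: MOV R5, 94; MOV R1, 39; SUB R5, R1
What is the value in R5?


Register state trace:
  MOV R5, 94  → R5 = 94
  MOV R1, 39  → R1 = 39
  SUB R5, R1  → R5 = 94 - 39 = 55
Final: R5 = 55

55


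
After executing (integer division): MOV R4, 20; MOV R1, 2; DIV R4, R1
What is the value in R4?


Register state trace:
  MOV R4, 20  → R4 = 20
  MOV R1, 2  → R1 = 2
  DIV R4, R1  → R4 = 20 // 2 = 10
Final: R4 = 10

10


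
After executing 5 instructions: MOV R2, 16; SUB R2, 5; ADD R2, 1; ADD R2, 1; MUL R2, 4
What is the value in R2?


Register state trace:
  MOV R2, 16  → R2 = 16
  SUB R2, 5  → R2 = 16 - 5 = 11
  ADD R2, 1  → R2 = 11 + 1 = 12
  ADD R2, 1  → R2 = 12 + 1 = 13
  MUL R2, 4  → R2 = 13 * 4 = 52
Final: R2 = 52

52


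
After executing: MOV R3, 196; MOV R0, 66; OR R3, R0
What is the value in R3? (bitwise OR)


Register state trace:
  MOV R3, 196  → R3 = 196 (0b11000100)
  MOV R0, 66  → R0 = 66 (0b01000010)
  OR R3, R0   → R3 = 196 OR 66 = 198 (0b11000110)
Final: R3 = 198

198


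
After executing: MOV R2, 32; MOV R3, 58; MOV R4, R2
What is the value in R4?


Register state trace:
  MOV R2, 32  → R2 = 32
  MOV R3, 58  → R3 = 58
  MOV R4, R2  → R4 = 32
Final: R4 = 32

32


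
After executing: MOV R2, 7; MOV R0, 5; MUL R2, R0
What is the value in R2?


Register state trace:
  MOV R2, 7  → R2 = 7
  MOV R0, 5  → R0 = 5
  MUL R2, R0  → R2 = 7 * 5 = 35
Final: R2 = 35

35


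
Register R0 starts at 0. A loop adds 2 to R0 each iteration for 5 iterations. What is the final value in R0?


Starting value: R0 = 0
  Iter 1: R0 = 0 + 2 = 2
  Iter 2: R0 = 2 + 2 = 4
  Iter 3: R0 = 4 + 2 = 6
  Iter 4: R0 = 6 + 2 = 8
  Iter 5: R0 = 8 + 2 = 10
Final: R0 = 10

10


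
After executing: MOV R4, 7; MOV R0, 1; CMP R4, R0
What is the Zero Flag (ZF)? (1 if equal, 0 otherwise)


Register state trace:
  MOV R4, 7  → R4 = 7
  MOV R0, 1  → R0 = 1
  CMP R4, R0  → computes 7 - 1 = 6
  Result is nonzero, so values are not equal
ZF = 0

0
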